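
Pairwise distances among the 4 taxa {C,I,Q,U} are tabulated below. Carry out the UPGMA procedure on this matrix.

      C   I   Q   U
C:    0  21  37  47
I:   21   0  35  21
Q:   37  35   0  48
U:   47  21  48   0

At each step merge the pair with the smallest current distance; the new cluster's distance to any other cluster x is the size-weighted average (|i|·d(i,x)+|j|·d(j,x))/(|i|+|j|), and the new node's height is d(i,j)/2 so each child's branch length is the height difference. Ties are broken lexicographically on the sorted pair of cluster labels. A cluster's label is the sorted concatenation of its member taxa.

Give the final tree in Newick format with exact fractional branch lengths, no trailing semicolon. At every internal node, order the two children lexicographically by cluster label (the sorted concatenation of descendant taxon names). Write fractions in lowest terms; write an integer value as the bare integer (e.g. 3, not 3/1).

(((C:21/2,I:21/2):13/2,U:17):3,Q:20)

1. join C+I (d=21) ⇒ CI; edges |C|=21/2, |I|=21/2
  updated: d(CI,Q)=36, d(CI,U)=34
2. join CI+U (d=34) ⇒ CIU; edges |CI|=13/2, |U|=17
  updated: d(CIU,Q)=40
3. join CIU+Q (d=40) ⇒ CIQU; edges |CIU|=3, |Q|=20
final tree: (((C:21/2,I:21/2):13/2,U:17):3,Q:20)
total length: 135/2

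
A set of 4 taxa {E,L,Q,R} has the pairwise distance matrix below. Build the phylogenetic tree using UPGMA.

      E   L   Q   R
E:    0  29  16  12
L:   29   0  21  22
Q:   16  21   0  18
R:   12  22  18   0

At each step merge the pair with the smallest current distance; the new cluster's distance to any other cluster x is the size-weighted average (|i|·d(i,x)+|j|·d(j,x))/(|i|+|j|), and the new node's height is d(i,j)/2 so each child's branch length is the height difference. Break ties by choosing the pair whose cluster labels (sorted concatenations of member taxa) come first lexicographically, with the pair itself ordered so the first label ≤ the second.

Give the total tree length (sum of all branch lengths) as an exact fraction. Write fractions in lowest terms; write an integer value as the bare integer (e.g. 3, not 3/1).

77/2

step 1: merge (E,R) at d=12; branch lengths E→6, R→6; new cluster ER
  updated: d(ER,L)=51/2, d(ER,Q)=17
step 2: merge (ER,Q) at d=17; branch lengths ER→5/2, Q→17/2; new cluster EQR
  updated: d(EQR,L)=24
step 3: merge (EQR,L) at d=24; branch lengths EQR→7/2, L→12; new cluster ELQR
final tree: (((E:6,R:6):5/2,Q:17/2):7/2,L:12)
total length: 77/2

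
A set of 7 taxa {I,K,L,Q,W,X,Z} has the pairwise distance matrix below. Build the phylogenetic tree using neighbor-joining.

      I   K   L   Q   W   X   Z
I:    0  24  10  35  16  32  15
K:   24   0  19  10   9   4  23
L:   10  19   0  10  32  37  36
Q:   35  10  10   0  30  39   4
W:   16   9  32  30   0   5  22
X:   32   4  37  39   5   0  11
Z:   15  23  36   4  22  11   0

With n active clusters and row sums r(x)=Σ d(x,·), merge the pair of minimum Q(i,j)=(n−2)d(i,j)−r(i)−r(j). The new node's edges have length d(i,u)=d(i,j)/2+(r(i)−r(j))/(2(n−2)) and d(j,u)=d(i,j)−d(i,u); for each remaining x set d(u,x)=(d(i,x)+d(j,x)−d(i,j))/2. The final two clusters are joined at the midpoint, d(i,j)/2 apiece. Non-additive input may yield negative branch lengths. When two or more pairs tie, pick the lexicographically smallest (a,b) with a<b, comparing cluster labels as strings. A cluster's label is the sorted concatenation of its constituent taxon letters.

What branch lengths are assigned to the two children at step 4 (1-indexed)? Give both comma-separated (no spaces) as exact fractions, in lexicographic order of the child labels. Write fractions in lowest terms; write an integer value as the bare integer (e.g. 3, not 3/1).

iteration 1: select I,L (d=10, Q=-226); attach at lengths (19/5, 31/5); label the merged cluster IL
  updated: d(IL,K)=33/2, d(IL,Q)=35/2, d(IL,W)=19, d(IL,X)=59/2, d(IL,Z)=41/2
iteration 2: select Q,Z (d=4, Q=-165); attach at lengths (9/2, -1/2); label the merged cluster QZ
  updated: d(IL,QZ)=17, d(K,QZ)=29/2, d(QZ,W)=24, d(QZ,X)=23
iteration 3: select IL,QZ (d=17, Q=-219/2); attach at lengths (109/12, 95/12); label the merged cluster ILQZ
  updated: d(ILQZ,K)=7, d(ILQZ,W)=13, d(ILQZ,X)=71/4
iteration 4: select ILQZ,K (d=7, Q=-175/4); attach at lengths (127/16, -15/16); label the merged cluster IKLQZ
  updated: d(IKLQZ,W)=15/2, d(IKLQZ,X)=59/8
iteration 5: select IKLQZ,W (d=15/2, Q=-159/8); attach at lengths (79/16, 41/16); label the merged cluster IKLQWZ
  updated: d(IKLQWZ,X)=39/16
iteration 6: select IKLQWZ,X (d=39/16); attach at lengths (39/32, 39/32); label the merged cluster IKLQWXZ
final tree: (((((I:19/5,L:31/5):109/12,(Q:9/2,Z:-1/2):95/12):127/16,K:-15/16):79/16,W:41/16):39/32,X:39/32)
total length: 767/16

127/16,-15/16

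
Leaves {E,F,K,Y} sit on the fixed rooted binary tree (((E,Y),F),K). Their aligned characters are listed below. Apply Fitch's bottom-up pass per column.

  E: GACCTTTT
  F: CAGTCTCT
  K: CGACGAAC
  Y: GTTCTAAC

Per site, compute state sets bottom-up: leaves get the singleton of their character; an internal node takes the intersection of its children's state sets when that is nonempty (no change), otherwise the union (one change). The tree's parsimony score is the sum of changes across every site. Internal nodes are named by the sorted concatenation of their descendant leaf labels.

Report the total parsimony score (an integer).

site 0, node EY: E={G} ∩ Y={G} → {G} (+0)
site 0, node EFY: EY={G} ∪ F={C} → {C,G} (+1)
site 0, node EFKY: EFY={C,G} ∩ K={C} → {C} (+0)
site 1, node EY: E={A} ∪ Y={T} → {A,T} (+1)
site 1, node EFY: EY={A,T} ∩ F={A} → {A} (+0)
site 1, node EFKY: EFY={A} ∪ K={G} → {A,G} (+1)
site 2, node EY: E={C} ∪ Y={T} → {C,T} (+1)
site 2, node EFY: EY={C,T} ∪ F={G} → {C,G,T} (+1)
site 2, node EFKY: EFY={C,G,T} ∪ K={A} → {A,C,G,T} (+1)
site 3, node EY: E={C} ∩ Y={C} → {C} (+0)
site 3, node EFY: EY={C} ∪ F={T} → {C,T} (+1)
site 3, node EFKY: EFY={C,T} ∩ K={C} → {C} (+0)
site 4, node EY: E={T} ∩ Y={T} → {T} (+0)
site 4, node EFY: EY={T} ∪ F={C} → {C,T} (+1)
site 4, node EFKY: EFY={C,T} ∪ K={G} → {C,G,T} (+1)
site 5, node EY: E={T} ∪ Y={A} → {A,T} (+1)
site 5, node EFY: EY={A,T} ∩ F={T} → {T} (+0)
site 5, node EFKY: EFY={T} ∪ K={A} → {A,T} (+1)
site 6, node EY: E={T} ∪ Y={A} → {A,T} (+1)
site 6, node EFY: EY={A,T} ∪ F={C} → {A,C,T} (+1)
site 6, node EFKY: EFY={A,C,T} ∩ K={A} → {A} (+0)
site 7, node EY: E={T} ∪ Y={C} → {C,T} (+1)
site 7, node EFY: EY={C,T} ∩ F={T} → {T} (+0)
site 7, node EFKY: EFY={T} ∪ K={C} → {C,T} (+1)
per-site changes: [1, 2, 3, 1, 2, 2, 2, 2]; total = 15

15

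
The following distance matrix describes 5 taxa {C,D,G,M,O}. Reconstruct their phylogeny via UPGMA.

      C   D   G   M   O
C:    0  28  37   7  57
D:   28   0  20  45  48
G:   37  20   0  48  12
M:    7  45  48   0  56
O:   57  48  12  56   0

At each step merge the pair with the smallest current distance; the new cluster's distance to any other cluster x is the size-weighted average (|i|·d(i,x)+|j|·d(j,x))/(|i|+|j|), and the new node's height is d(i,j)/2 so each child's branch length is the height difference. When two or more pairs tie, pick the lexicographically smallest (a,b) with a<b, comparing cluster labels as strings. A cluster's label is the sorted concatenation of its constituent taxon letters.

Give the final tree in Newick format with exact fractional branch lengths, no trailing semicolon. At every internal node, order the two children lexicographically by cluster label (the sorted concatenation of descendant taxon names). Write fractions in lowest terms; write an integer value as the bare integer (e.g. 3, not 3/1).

((C:7/2,M:7/2):229/12,(D:17,(G:6,O:6):11):67/12)

1. join C+M (d=7) ⇒ CM; edges |C|=7/2, |M|=7/2
  updated: d(CM,D)=73/2, d(CM,G)=85/2, d(CM,O)=113/2
2. join G+O (d=12) ⇒ GO; edges |G|=6, |O|=6
  updated: d(CM,GO)=99/2, d(D,GO)=34
3. join D+GO (d=34) ⇒ DGO; edges |D|=17, |GO|=11
  updated: d(CM,DGO)=271/6
4. join CM+DGO (d=271/6) ⇒ CDGMO; edges |CM|=229/12, |DGO|=67/12
final tree: ((C:7/2,M:7/2):229/12,(D:17,(G:6,O:6):11):67/12)
total length: 215/3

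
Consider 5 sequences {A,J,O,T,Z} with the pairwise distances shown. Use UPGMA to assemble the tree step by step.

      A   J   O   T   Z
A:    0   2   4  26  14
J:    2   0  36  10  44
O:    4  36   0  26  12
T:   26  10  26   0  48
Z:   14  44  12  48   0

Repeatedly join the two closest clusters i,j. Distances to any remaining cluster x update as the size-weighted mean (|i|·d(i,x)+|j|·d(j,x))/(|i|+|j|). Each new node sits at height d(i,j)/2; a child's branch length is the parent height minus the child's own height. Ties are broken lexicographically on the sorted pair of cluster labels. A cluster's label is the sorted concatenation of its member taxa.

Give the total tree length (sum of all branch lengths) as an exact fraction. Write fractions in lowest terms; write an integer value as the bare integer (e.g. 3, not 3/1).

134/3

1. join A+J (d=2) ⇒ AJ; edges |A|=1, |J|=1
  updated: d(AJ,O)=20, d(AJ,T)=18, d(AJ,Z)=29
2. join O+Z (d=12) ⇒ OZ; edges |O|=6, |Z|=6
  updated: d(AJ,OZ)=49/2, d(OZ,T)=37
3. join AJ+T (d=18) ⇒ AJT; edges |AJ|=8, |T|=9
  updated: d(AJT,OZ)=86/3
4. join AJT+OZ (d=86/3) ⇒ AJOTZ; edges |AJT|=16/3, |OZ|=25/3
final tree: (((A:1,J:1):8,T:9):16/3,(O:6,Z:6):25/3)
total length: 134/3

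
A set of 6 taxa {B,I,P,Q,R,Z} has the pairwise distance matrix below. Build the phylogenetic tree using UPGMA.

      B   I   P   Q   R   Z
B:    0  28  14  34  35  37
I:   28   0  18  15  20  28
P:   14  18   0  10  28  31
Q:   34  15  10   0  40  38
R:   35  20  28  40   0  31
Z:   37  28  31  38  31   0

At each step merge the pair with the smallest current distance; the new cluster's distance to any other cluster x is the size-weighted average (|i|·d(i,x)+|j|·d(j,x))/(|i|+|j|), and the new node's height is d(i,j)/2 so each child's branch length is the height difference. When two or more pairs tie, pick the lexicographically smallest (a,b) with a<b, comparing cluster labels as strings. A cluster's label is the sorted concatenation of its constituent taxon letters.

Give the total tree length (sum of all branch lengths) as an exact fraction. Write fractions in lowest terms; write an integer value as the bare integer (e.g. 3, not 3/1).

step 1: merge (P,Q) at d=10; branch lengths P→5, Q→5; new cluster PQ
  updated: d(B,PQ)=24, d(I,PQ)=33/2, d(PQ,R)=34, d(PQ,Z)=69/2
step 2: merge (I,PQ) at d=33/2; branch lengths I→33/4, PQ→13/4; new cluster IPQ
  updated: d(B,IPQ)=76/3, d(IPQ,R)=88/3, d(IPQ,Z)=97/3
step 3: merge (B,IPQ) at d=76/3; branch lengths B→38/3, IPQ→53/12; new cluster BIPQ
  updated: d(BIPQ,R)=123/4, d(BIPQ,Z)=67/2
step 4: merge (BIPQ,R) at d=123/4; branch lengths BIPQ→65/24, R→123/8; new cluster BIPQR
  updated: d(BIPQR,Z)=33
step 5: merge (BIPQR,Z) at d=33; branch lengths BIPQR→9/8, Z→33/2; new cluster BIPQRZ
final tree: (((B:38/3,(I:33/4,(P:5,Q:5):13/4):53/12):65/24,R:123/8):9/8,Z:33/2)
total length: 1783/24

1783/24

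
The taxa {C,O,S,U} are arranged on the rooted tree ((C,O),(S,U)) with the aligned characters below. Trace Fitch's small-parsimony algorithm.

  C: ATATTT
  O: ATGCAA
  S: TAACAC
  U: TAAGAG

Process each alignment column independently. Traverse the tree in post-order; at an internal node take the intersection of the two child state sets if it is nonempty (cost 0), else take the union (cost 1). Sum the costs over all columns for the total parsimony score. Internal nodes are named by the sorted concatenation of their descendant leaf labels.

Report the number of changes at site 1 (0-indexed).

1

site 0, node CO: C={A} ∩ O={A} → {A} (+0)
site 0, node SU: S={T} ∩ U={T} → {T} (+0)
site 0, node COSU: CO={A} ∪ SU={T} → {A,T} (+1)
site 1, node CO: C={T} ∩ O={T} → {T} (+0)
site 1, node SU: S={A} ∩ U={A} → {A} (+0)
site 1, node COSU: CO={T} ∪ SU={A} → {A,T} (+1)
site 2, node CO: C={A} ∪ O={G} → {A,G} (+1)
site 2, node SU: S={A} ∩ U={A} → {A} (+0)
site 2, node COSU: CO={A,G} ∩ SU={A} → {A} (+0)
site 3, node CO: C={T} ∪ O={C} → {C,T} (+1)
site 3, node SU: S={C} ∪ U={G} → {C,G} (+1)
site 3, node COSU: CO={C,T} ∩ SU={C,G} → {C} (+0)
site 4, node CO: C={T} ∪ O={A} → {A,T} (+1)
site 4, node SU: S={A} ∩ U={A} → {A} (+0)
site 4, node COSU: CO={A,T} ∩ SU={A} → {A} (+0)
site 5, node CO: C={T} ∪ O={A} → {A,T} (+1)
site 5, node SU: S={C} ∪ U={G} → {C,G} (+1)
site 5, node COSU: CO={A,T} ∪ SU={C,G} → {A,C,G,T} (+1)
per-site changes: [1, 1, 1, 2, 1, 3]; total = 9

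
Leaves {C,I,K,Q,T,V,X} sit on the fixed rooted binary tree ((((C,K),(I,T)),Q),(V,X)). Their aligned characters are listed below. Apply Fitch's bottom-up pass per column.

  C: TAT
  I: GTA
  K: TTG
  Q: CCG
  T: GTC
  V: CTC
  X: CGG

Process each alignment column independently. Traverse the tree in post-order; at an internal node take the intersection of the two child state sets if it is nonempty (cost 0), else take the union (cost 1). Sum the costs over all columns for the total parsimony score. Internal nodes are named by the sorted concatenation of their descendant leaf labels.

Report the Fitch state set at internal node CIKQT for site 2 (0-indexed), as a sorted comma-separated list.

site 0, node CK: C={T} ∩ K={T} → {T} (+0)
site 0, node IT: I={G} ∩ T={G} → {G} (+0)
site 0, node CIKT: CK={T} ∪ IT={G} → {G,T} (+1)
site 0, node CIKQT: CIKT={G,T} ∪ Q={C} → {C,G,T} (+1)
site 0, node VX: V={C} ∩ X={C} → {C} (+0)
site 0, node CIKQTVX: CIKQT={C,G,T} ∩ VX={C} → {C} (+0)
site 1, node CK: C={A} ∪ K={T} → {A,T} (+1)
site 1, node IT: I={T} ∩ T={T} → {T} (+0)
site 1, node CIKT: CK={A,T} ∩ IT={T} → {T} (+0)
site 1, node CIKQT: CIKT={T} ∪ Q={C} → {C,T} (+1)
site 1, node VX: V={T} ∪ X={G} → {G,T} (+1)
site 1, node CIKQTVX: CIKQT={C,T} ∩ VX={G,T} → {T} (+0)
site 2, node CK: C={T} ∪ K={G} → {G,T} (+1)
site 2, node IT: I={A} ∪ T={C} → {A,C} (+1)
site 2, node CIKT: CK={G,T} ∪ IT={A,C} → {A,C,G,T} (+1)
site 2, node CIKQT: CIKT={A,C,G,T} ∩ Q={G} → {G} (+0)
site 2, node VX: V={C} ∪ X={G} → {C,G} (+1)
site 2, node CIKQTVX: CIKQT={G} ∩ VX={C,G} → {G} (+0)
per-site changes: [2, 3, 4]; total = 9

G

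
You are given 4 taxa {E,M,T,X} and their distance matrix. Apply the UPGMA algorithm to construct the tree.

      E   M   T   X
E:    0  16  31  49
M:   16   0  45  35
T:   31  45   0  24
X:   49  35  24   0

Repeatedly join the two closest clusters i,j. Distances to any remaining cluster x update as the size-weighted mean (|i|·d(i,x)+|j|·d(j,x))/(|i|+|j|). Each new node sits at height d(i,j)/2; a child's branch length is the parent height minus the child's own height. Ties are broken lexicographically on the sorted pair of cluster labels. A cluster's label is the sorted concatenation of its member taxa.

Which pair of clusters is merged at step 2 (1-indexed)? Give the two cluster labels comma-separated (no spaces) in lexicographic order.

T,X

step 1: merge (E,M) at d=16; branch lengths E→8, M→8; new cluster EM
  updated: d(EM,T)=38, d(EM,X)=42
step 2: merge (T,X) at d=24; branch lengths T→12, X→12; new cluster TX
  updated: d(EM,TX)=40
step 3: merge (EM,TX) at d=40; branch lengths EM→12, TX→8; new cluster EMTX
final tree: ((E:8,M:8):12,(T:12,X:12):8)
total length: 60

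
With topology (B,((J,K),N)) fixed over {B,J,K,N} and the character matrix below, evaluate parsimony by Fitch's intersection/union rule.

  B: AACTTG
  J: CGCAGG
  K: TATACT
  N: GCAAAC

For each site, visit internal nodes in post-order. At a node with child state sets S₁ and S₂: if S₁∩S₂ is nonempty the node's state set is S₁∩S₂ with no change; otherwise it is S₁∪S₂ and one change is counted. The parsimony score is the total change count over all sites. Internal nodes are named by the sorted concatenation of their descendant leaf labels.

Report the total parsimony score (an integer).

13

JK@0: {C} ∪ {T} = {C,T} (union, +1)
JKN@0: {C,T} ∪ {G} = {C,G,T} (union, +1)
BJKN@0: {A} ∪ {C,G,T} = {A,C,G,T} (union, +1)
JK@1: {G} ∪ {A} = {A,G} (union, +1)
JKN@1: {A,G} ∪ {C} = {A,C,G} (union, +1)
BJKN@1: {A} ∩ {A,C,G} = {A} (intersection, +0)
JK@2: {C} ∪ {T} = {C,T} (union, +1)
JKN@2: {C,T} ∪ {A} = {A,C,T} (union, +1)
BJKN@2: {C} ∩ {A,C,T} = {C} (intersection, +0)
JK@3: {A} ∩ {A} = {A} (intersection, +0)
JKN@3: {A} ∩ {A} = {A} (intersection, +0)
BJKN@3: {T} ∪ {A} = {A,T} (union, +1)
JK@4: {G} ∪ {C} = {C,G} (union, +1)
JKN@4: {C,G} ∪ {A} = {A,C,G} (union, +1)
BJKN@4: {T} ∪ {A,C,G} = {A,C,G,T} (union, +1)
JK@5: {G} ∪ {T} = {G,T} (union, +1)
JKN@5: {G,T} ∪ {C} = {C,G,T} (union, +1)
BJKN@5: {G} ∩ {C,G,T} = {G} (intersection, +0)
per-site changes: [3, 2, 2, 1, 3, 2]; total = 13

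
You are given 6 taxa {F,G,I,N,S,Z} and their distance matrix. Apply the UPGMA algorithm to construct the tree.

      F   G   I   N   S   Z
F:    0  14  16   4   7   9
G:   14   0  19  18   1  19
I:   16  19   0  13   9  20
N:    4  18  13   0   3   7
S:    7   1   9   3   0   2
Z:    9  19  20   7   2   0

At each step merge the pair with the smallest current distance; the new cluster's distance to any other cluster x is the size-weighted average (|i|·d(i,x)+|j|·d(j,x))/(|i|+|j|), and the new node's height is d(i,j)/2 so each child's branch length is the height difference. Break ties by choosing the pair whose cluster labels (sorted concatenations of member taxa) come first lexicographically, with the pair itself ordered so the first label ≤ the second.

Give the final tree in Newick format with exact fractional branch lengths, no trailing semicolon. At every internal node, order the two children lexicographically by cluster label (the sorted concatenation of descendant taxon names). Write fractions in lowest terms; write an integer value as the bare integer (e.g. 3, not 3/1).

step 1: merge (G,S) at d=1; branch lengths G→1/2, S→1/2; new cluster GS
  updated: d(F,GS)=21/2, d(GS,I)=14, d(GS,N)=21/2, d(GS,Z)=21/2
step 2: merge (F,N) at d=4; branch lengths F→2, N→2; new cluster FN
  updated: d(FN,GS)=21/2, d(FN,I)=29/2, d(FN,Z)=8
step 3: merge (FN,Z) at d=8; branch lengths FN→2, Z→4; new cluster FNZ
  updated: d(FNZ,GS)=21/2, d(FNZ,I)=49/3
step 4: merge (FNZ,GS) at d=21/2; branch lengths FNZ→5/4, GS→19/4; new cluster FGNSZ
  updated: d(FGNSZ,I)=77/5
step 5: merge (FGNSZ,I) at d=77/5; branch lengths FGNSZ→49/20, I→77/10; new cluster FGINSZ
final tree: ((((F:2,N:2):2,Z:4):5/4,(G:1/2,S:1/2):19/4):49/20,I:77/10)
total length: 543/20

((((F:2,N:2):2,Z:4):5/4,(G:1/2,S:1/2):19/4):49/20,I:77/10)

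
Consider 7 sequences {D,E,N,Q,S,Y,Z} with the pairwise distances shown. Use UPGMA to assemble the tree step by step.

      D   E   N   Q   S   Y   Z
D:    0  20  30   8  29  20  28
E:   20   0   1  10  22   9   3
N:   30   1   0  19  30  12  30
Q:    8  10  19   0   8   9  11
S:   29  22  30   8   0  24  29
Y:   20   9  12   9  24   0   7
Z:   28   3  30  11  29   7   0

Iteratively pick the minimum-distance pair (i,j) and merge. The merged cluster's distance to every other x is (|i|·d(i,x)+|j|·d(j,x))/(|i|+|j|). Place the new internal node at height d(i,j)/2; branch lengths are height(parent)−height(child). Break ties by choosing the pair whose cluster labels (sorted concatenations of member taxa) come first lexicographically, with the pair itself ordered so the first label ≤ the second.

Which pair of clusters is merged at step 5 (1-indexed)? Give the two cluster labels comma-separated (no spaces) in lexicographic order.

DQ,ENYZ

iteration 1: select E,N (d=1); attach at lengths (1/2, 1/2); label the merged cluster EN
  updated: d(D,EN)=25, d(EN,Q)=29/2, d(EN,S)=26, d(EN,Y)=21/2, d(EN,Z)=33/2
iteration 2: select Y,Z (d=7); attach at lengths (7/2, 7/2); label the merged cluster YZ
  updated: d(D,YZ)=24, d(EN,YZ)=27/2, d(Q,YZ)=10, d(S,YZ)=53/2
iteration 3: select D,Q (d=8); attach at lengths (4, 4); label the merged cluster DQ
  updated: d(DQ,EN)=79/4, d(DQ,S)=37/2, d(DQ,YZ)=17
iteration 4: select EN,YZ (d=27/2); attach at lengths (25/4, 13/4); label the merged cluster ENYZ
  updated: d(DQ,ENYZ)=147/8, d(ENYZ,S)=105/4
iteration 5: select DQ,ENYZ (d=147/8); attach at lengths (83/16, 39/16); label the merged cluster DENQYZ
  updated: d(DENQYZ,S)=71/3
iteration 6: select DENQYZ,S (d=71/3); attach at lengths (127/48, 71/6); label the merged cluster DENQSYZ
final tree: (((D:4,Q:4):83/16,((E:1/2,N:1/2):25/4,(Y:7/2,Z:7/2):13/4):39/16):127/48,S:71/6)
total length: 2285/48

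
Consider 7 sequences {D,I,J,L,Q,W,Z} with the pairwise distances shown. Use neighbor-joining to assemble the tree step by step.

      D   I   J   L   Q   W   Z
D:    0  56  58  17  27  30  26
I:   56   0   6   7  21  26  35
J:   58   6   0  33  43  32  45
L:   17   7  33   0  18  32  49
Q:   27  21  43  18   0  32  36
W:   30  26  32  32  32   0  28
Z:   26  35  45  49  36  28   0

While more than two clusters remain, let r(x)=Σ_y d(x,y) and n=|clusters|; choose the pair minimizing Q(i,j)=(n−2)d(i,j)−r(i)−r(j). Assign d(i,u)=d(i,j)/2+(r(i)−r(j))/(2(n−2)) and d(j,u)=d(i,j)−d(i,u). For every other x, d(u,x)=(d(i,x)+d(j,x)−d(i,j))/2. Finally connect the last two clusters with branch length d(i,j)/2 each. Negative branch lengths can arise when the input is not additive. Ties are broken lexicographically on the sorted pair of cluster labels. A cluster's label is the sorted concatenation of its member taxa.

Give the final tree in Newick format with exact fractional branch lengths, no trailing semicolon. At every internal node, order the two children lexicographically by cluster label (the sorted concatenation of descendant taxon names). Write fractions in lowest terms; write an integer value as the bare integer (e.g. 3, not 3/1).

(((D:183/16,Z:233/16):63/16,(((I:-18/5,J:48/5):49/4,L:19/4):16/3,Q:29/3):107/16):193/32,W:193/32)

1. join I+J (d=6, Q=-338) ⇒ IJ; edges |I|=-18/5, |J|=48/5
  updated: d(D,IJ)=54, d(IJ,L)=17, d(IJ,Q)=29, d(IJ,W)=26, d(IJ,Z)=37
2. join IJ+L (d=17, Q=-228) ⇒ IJL; edges |IJ|=49/4, |L|=19/4
  updated: d(D,IJL)=27, d(IJL,Q)=15, d(IJL,W)=41/2, d(IJL,Z)=69/2
3. join IJL+Q (d=15, Q=-162) ⇒ IJLQ; edges |IJL|=16/3, |Q|=29/3
  updated: d(D,IJLQ)=39/2, d(IJLQ,W)=75/4, d(IJLQ,Z)=111/4
4. join D+Z (d=26, Q=-421/4) ⇒ DZ; edges |D|=183/16, |Z|=233/16
  updated: d(DZ,IJLQ)=85/8, d(DZ,W)=16
5. join DZ+IJLQ (d=85/8, Q=-363/8) ⇒ DIJLQZ; edges |DZ|=63/16, |IJLQ|=107/16
  updated: d(DIJLQZ,W)=193/16
6. join DIJLQZ+W (d=193/16) ⇒ DIJLQWZ; edges |DIJLQZ|=193/32, |W|=193/32
final tree: (((D:183/16,Z:233/16):63/16,(((I:-18/5,J:48/5):49/4,L:19/4):16/3,Q:29/3):107/16):193/32,W:193/32)
total length: 1387/16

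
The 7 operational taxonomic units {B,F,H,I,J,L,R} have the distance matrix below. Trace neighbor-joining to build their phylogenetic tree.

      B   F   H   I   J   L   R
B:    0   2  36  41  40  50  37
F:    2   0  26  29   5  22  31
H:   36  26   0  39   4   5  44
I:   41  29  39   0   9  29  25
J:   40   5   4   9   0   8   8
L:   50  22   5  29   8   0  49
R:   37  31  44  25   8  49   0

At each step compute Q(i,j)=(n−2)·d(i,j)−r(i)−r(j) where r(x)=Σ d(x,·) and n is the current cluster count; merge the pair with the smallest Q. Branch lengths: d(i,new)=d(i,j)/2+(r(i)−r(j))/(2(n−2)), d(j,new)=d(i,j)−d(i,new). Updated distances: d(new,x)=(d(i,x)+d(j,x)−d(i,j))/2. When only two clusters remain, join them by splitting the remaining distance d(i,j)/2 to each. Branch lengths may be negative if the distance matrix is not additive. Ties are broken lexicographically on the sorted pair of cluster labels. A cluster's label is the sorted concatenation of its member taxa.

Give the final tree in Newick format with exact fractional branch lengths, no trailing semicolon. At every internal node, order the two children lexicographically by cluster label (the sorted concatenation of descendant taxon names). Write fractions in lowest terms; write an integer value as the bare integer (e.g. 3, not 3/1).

step 1: merge (B,F) at d=2, Q=-311; branch lengths B→101/10, F→-81/10; new cluster BF
  updated: d(BF,H)=30, d(BF,I)=34, d(BF,J)=43/2, d(BF,L)=35, d(BF,R)=33
step 2: merge (H,L) at d=5, Q=-228; branch lengths H→2, L→3; new cluster HL
  updated: d(BF,HL)=30, d(HL,I)=63/2, d(HL,J)=7/2, d(HL,R)=44
step 3: merge (HL,J) at d=7/2, Q=-281/2; branch lengths HL→155/12, J→-113/12; new cluster HJL
  updated: d(BF,HJL)=24, d(HJL,I)=37/2, d(HJL,R)=97/4
step 4: merge (BF,HJL) at d=24, Q=-439/4; branch lengths BF→289/16, HJL→95/16; new cluster BFHJL
  updated: d(BFHJL,I)=57/4, d(BFHJL,R)=133/8
step 5: merge (BFHJL,I) at d=57/4, Q=-447/8; branch lengths BFHJL→47/16, I→181/16; new cluster BFHIJL
  updated: d(BFHIJL,R)=219/16
step 6: merge (BFHIJL,R) at d=219/16; branch lengths BFHIJL→219/32, R→219/32; new cluster BFHIJLR
final tree: ((((B:101/10,F:-81/10):289/16,((H:2,L:3):155/12,J:-113/12):95/16):47/16,I:181/16):219/32,R:219/32)
total length: 999/16

((((B:101/10,F:-81/10):289/16,((H:2,L:3):155/12,J:-113/12):95/16):47/16,I:181/16):219/32,R:219/32)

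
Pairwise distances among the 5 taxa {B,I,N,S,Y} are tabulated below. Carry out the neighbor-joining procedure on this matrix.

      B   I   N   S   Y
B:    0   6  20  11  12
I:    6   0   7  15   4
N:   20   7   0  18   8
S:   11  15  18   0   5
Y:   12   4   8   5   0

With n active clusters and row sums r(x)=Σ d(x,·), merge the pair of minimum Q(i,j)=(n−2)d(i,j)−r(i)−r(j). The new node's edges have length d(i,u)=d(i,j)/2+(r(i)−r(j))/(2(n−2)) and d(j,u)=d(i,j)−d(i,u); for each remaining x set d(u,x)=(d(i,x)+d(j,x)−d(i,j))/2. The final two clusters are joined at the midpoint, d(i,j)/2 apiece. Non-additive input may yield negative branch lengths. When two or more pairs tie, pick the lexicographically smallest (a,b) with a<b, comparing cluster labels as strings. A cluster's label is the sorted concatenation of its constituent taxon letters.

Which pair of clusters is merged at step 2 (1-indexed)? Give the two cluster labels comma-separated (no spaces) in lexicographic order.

BS,Y

iteration 1: select B,S (d=11, Q=-65); attach at lengths (11/2, 11/2); label the merged cluster BS
  updated: d(BS,I)=5, d(BS,N)=27/2, d(BS,Y)=3
iteration 2: select BS,Y (d=3, Q=-61/2); attach at lengths (25/8, -1/8); label the merged cluster BSY
  updated: d(BSY,I)=3, d(BSY,N)=37/4
iteration 3: select BSY,I (d=3, Q=-77/4); attach at lengths (21/8, 3/8); label the merged cluster BISY
  updated: d(BISY,N)=53/8
iteration 4: select BISY,N (d=53/8); attach at lengths (53/16, 53/16); label the merged cluster BINSY
final tree: ((((B:11/2,S:11/2):25/8,Y:-1/8):21/8,I:3/8):53/16,N:53/16)
total length: 189/8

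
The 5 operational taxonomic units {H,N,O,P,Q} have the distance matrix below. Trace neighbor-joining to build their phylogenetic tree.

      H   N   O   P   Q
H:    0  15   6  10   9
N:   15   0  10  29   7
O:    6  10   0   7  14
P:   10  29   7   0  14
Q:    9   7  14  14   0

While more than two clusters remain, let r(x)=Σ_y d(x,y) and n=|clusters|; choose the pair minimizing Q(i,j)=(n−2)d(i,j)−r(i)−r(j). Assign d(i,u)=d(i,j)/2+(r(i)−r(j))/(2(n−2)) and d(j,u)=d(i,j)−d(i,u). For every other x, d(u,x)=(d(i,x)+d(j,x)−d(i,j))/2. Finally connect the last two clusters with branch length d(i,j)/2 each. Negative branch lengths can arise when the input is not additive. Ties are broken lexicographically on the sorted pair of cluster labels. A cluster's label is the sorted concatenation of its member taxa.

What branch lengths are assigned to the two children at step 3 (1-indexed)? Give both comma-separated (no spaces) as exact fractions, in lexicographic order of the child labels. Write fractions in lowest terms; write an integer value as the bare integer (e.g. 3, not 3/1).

23/8,1/8

iteration 1: select N,Q (d=7, Q=-84); attach at lengths (19/3, 2/3); label the merged cluster NQ
  updated: d(H,NQ)=17/2, d(NQ,O)=17/2, d(NQ,P)=18
iteration 2: select H,NQ (d=17/2, Q=-85/2); attach at lengths (13/8, 55/8); label the merged cluster HNQ
  updated: d(HNQ,O)=3, d(HNQ,P)=39/4
iteration 3: select HNQ,O (d=3, Q=-79/4); attach at lengths (23/8, 1/8); label the merged cluster HNOQ
  updated: d(HNOQ,P)=55/8
iteration 4: select HNOQ,P (d=55/8); attach at lengths (55/16, 55/16); label the merged cluster HNOPQ
final tree: (((H:13/8,(N:19/3,Q:2/3):55/8):23/8,O:1/8):55/16,P:55/16)
total length: 203/8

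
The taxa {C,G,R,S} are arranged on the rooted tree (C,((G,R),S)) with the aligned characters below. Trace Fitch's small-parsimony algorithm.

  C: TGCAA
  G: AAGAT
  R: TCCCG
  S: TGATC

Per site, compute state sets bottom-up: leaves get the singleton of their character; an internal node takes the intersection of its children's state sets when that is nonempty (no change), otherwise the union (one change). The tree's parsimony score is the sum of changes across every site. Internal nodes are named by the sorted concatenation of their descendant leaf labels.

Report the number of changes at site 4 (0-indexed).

3

site 0, node GR: G={A} ∪ R={T} → {A,T} (+1)
site 0, node GRS: GR={A,T} ∩ S={T} → {T} (+0)
site 0, node CGRS: C={T} ∩ GRS={T} → {T} (+0)
site 1, node GR: G={A} ∪ R={C} → {A,C} (+1)
site 1, node GRS: GR={A,C} ∪ S={G} → {A,C,G} (+1)
site 1, node CGRS: C={G} ∩ GRS={A,C,G} → {G} (+0)
site 2, node GR: G={G} ∪ R={C} → {C,G} (+1)
site 2, node GRS: GR={C,G} ∪ S={A} → {A,C,G} (+1)
site 2, node CGRS: C={C} ∩ GRS={A,C,G} → {C} (+0)
site 3, node GR: G={A} ∪ R={C} → {A,C} (+1)
site 3, node GRS: GR={A,C} ∪ S={T} → {A,C,T} (+1)
site 3, node CGRS: C={A} ∩ GRS={A,C,T} → {A} (+0)
site 4, node GR: G={T} ∪ R={G} → {G,T} (+1)
site 4, node GRS: GR={G,T} ∪ S={C} → {C,G,T} (+1)
site 4, node CGRS: C={A} ∪ GRS={C,G,T} → {A,C,G,T} (+1)
per-site changes: [1, 2, 2, 2, 3]; total = 10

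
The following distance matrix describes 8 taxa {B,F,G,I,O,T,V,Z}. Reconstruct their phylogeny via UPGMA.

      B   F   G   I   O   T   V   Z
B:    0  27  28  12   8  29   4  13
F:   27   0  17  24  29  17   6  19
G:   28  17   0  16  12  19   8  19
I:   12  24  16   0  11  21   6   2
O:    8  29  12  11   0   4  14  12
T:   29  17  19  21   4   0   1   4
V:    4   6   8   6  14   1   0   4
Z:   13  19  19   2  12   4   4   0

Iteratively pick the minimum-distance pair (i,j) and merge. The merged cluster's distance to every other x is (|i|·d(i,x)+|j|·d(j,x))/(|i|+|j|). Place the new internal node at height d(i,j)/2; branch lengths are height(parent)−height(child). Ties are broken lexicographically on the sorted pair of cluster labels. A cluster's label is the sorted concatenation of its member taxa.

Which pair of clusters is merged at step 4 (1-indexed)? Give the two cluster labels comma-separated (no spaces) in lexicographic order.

IZ,TV

iteration 1: select T,V (d=1); attach at lengths (1/2, 1/2); label the merged cluster TV
  updated: d(B,TV)=33/2, d(F,TV)=23/2, d(G,TV)=27/2, d(I,TV)=27/2, d(O,TV)=9, d(TV,Z)=4
iteration 2: select I,Z (d=2); attach at lengths (1, 1); label the merged cluster IZ
  updated: d(B,IZ)=25/2, d(F,IZ)=43/2, d(G,IZ)=35/2, d(IZ,O)=23/2, d(IZ,TV)=35/4
iteration 3: select B,O (d=8); attach at lengths (4, 4); label the merged cluster BO
  updated: d(BO,F)=28, d(BO,G)=20, d(BO,IZ)=12, d(BO,TV)=51/4
iteration 4: select IZ,TV (d=35/4); attach at lengths (27/8, 31/8); label the merged cluster ITVZ
  updated: d(BO,ITVZ)=99/8, d(F,ITVZ)=33/2, d(G,ITVZ)=31/2
iteration 5: select BO,ITVZ (d=99/8); attach at lengths (35/16, 29/16); label the merged cluster BIOTVZ
  updated: d(BIOTVZ,F)=61/3, d(BIOTVZ,G)=17
iteration 6: select BIOTVZ,G (d=17); attach at lengths (37/16, 17/2); label the merged cluster BGIOTVZ
  updated: d(BGIOTVZ,F)=139/7
iteration 7: select BGIOTVZ,F (d=139/7); attach at lengths (10/7, 139/14); label the merged cluster BFGIOTVZ
final tree: ((((B:4,O:4):35/16,((I:1,Z:1):27/8,(T:1/2,V:1/2):31/8):29/16):37/16,G:17/2):10/7,F:139/14)
total length: 4975/112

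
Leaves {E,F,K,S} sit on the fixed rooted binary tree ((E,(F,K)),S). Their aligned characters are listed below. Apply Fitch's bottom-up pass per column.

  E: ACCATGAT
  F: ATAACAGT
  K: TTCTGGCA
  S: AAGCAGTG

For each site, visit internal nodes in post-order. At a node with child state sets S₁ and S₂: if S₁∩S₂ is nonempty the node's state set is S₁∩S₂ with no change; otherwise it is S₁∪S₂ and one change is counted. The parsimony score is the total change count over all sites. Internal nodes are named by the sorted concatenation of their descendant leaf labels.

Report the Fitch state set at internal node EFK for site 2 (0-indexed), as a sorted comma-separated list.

FK@0: {A} ∪ {T} = {A,T} (union, +1)
EFK@0: {A} ∩ {A,T} = {A} (intersection, +0)
EFKS@0: {A} ∩ {A} = {A} (intersection, +0)
FK@1: {T} ∩ {T} = {T} (intersection, +0)
EFK@1: {C} ∪ {T} = {C,T} (union, +1)
EFKS@1: {C,T} ∪ {A} = {A,C,T} (union, +1)
FK@2: {A} ∪ {C} = {A,C} (union, +1)
EFK@2: {C} ∩ {A,C} = {C} (intersection, +0)
EFKS@2: {C} ∪ {G} = {C,G} (union, +1)
FK@3: {A} ∪ {T} = {A,T} (union, +1)
EFK@3: {A} ∩ {A,T} = {A} (intersection, +0)
EFKS@3: {A} ∪ {C} = {A,C} (union, +1)
FK@4: {C} ∪ {G} = {C,G} (union, +1)
EFK@4: {T} ∪ {C,G} = {C,G,T} (union, +1)
EFKS@4: {C,G,T} ∪ {A} = {A,C,G,T} (union, +1)
FK@5: {A} ∪ {G} = {A,G} (union, +1)
EFK@5: {G} ∩ {A,G} = {G} (intersection, +0)
EFKS@5: {G} ∩ {G} = {G} (intersection, +0)
FK@6: {G} ∪ {C} = {C,G} (union, +1)
EFK@6: {A} ∪ {C,G} = {A,C,G} (union, +1)
EFKS@6: {A,C,G} ∪ {T} = {A,C,G,T} (union, +1)
FK@7: {T} ∪ {A} = {A,T} (union, +1)
EFK@7: {T} ∩ {A,T} = {T} (intersection, +0)
EFKS@7: {T} ∪ {G} = {G,T} (union, +1)
per-site changes: [1, 2, 2, 2, 3, 1, 3, 2]; total = 16

C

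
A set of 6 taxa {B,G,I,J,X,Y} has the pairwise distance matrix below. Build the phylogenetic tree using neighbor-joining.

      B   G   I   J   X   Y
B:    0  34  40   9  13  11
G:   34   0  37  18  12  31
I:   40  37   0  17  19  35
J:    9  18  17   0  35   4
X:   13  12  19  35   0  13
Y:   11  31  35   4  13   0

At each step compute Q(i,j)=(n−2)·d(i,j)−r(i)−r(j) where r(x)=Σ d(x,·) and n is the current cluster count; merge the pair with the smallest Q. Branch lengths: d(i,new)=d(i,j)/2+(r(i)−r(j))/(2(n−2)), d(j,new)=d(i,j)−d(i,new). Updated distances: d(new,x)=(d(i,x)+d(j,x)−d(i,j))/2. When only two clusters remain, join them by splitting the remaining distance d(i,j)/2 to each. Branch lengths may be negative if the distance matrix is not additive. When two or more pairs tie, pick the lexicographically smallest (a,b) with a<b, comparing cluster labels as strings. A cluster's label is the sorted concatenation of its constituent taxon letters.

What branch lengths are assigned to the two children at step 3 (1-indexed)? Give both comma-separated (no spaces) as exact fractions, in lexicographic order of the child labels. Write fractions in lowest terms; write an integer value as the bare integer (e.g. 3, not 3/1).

1. join G+X (d=12, Q=-176) ⇒ GX; edges |G|=11, |X|=1
  updated: d(B,GX)=35/2, d(GX,I)=22, d(GX,J)=41/2, d(GX,Y)=16
2. join GX+I (d=22, Q=-124) ⇒ GIX; edges |GX|=14/3, |I|=52/3
  updated: d(B,GIX)=71/4, d(GIX,J)=31/4, d(GIX,Y)=29/2
3. join B+Y (d=11, Q=-181/4) ⇒ BY; edges |B|=121/16, |Y|=55/16
  updated: d(BY,GIX)=85/8, d(BY,J)=1
4. join BY+GIX (d=85/8, Q=-155/8) ⇒ BGIXY; edges |BY|=31/16, |GIX|=139/16
  updated: d(BGIXY,J)=-15/16
5. join BGIXY+J (d=-15/16) ⇒ BGIJXY; edges |BGIXY|=-15/32, |J|=-15/32
final tree: (((B:121/16,Y:55/16):31/16,((G:11,X:1):14/3,I:52/3):139/16):-15/32,J:-15/32)
total length: 875/16

121/16,55/16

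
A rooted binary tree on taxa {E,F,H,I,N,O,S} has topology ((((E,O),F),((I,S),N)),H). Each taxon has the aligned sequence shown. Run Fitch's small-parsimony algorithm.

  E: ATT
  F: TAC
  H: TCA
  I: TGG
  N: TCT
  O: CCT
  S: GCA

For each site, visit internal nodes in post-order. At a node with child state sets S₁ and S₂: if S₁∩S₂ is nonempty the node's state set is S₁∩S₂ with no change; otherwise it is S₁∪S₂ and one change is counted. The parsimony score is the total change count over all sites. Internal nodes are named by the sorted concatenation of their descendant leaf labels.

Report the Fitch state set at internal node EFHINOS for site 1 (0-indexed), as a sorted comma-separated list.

[col 0] EO: children E:{A}, O:{C} ∪→ {A,C}; cost 1
[col 0] EFO: children EO:{A,C}, F:{T} ∪→ {A,C,T}; cost 1
[col 0] IS: children I:{T}, S:{G} ∪→ {G,T}; cost 1
[col 0] INS: children IS:{G,T}, N:{T} ∩→ {T}; cost 0
[col 0] EFINOS: children EFO:{A,C,T}, INS:{T} ∩→ {T}; cost 0
[col 0] EFHINOS: children EFINOS:{T}, H:{T} ∩→ {T}; cost 0
[col 1] EO: children E:{T}, O:{C} ∪→ {C,T}; cost 1
[col 1] EFO: children EO:{C,T}, F:{A} ∪→ {A,C,T}; cost 1
[col 1] IS: children I:{G}, S:{C} ∪→ {C,G}; cost 1
[col 1] INS: children IS:{C,G}, N:{C} ∩→ {C}; cost 0
[col 1] EFINOS: children EFO:{A,C,T}, INS:{C} ∩→ {C}; cost 0
[col 1] EFHINOS: children EFINOS:{C}, H:{C} ∩→ {C}; cost 0
[col 2] EO: children E:{T}, O:{T} ∩→ {T}; cost 0
[col 2] EFO: children EO:{T}, F:{C} ∪→ {C,T}; cost 1
[col 2] IS: children I:{G}, S:{A} ∪→ {A,G}; cost 1
[col 2] INS: children IS:{A,G}, N:{T} ∪→ {A,G,T}; cost 1
[col 2] EFINOS: children EFO:{C,T}, INS:{A,G,T} ∩→ {T}; cost 0
[col 2] EFHINOS: children EFINOS:{T}, H:{A} ∪→ {A,T}; cost 1
per-site changes: [3, 3, 4]; total = 10

C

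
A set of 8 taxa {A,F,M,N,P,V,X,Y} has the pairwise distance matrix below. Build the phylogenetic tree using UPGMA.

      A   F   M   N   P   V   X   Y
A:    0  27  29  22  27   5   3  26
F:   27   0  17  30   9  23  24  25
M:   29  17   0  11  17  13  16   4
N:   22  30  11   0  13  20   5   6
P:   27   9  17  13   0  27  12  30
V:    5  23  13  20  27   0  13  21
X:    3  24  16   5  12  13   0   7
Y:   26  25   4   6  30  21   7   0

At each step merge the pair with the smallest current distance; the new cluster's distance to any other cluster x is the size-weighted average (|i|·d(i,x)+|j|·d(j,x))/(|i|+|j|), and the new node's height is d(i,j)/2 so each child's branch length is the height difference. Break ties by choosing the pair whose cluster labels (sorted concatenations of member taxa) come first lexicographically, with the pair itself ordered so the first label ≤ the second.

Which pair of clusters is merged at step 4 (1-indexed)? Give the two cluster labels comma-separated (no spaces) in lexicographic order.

step 1: merge (A,X) at d=3; branch lengths A→3/2, X→3/2; new cluster AX
  updated: d(AX,F)=51/2, d(AX,M)=45/2, d(AX,N)=27/2, d(AX,P)=39/2, d(AX,V)=9, d(AX,Y)=33/2
step 2: merge (M,Y) at d=4; branch lengths M→2, Y→2; new cluster MY
  updated: d(AX,MY)=39/2, d(F,MY)=21, d(MY,N)=17/2, d(MY,P)=47/2, d(MY,V)=17
step 3: merge (MY,N) at d=17/2; branch lengths MY→9/4, N→17/4; new cluster MNY
  updated: d(AX,MNY)=35/2, d(F,MNY)=24, d(MNY,P)=20, d(MNY,V)=18
step 4: merge (AX,V) at d=9; branch lengths AX→3, V→9/2; new cluster AVX
  updated: d(AVX,F)=74/3, d(AVX,MNY)=53/3, d(AVX,P)=22
step 5: merge (F,P) at d=9; branch lengths F→9/2, P→9/2; new cluster FP
  updated: d(AVX,FP)=70/3, d(FP,MNY)=22
step 6: merge (AVX,MNY) at d=53/3; branch lengths AVX→13/3, MNY→55/12; new cluster AMNVXY
  updated: d(AMNVXY,FP)=68/3
step 7: merge (AMNVXY,FP) at d=68/3; branch lengths AMNVXY→5/2, FP→41/6; new cluster AFMNPVXY
final tree: ((((A:3/2,X:3/2):3,V:9/2):13/3,((M:2,Y:2):9/4,N:17/4):55/12):5/2,(F:9/2,P:9/2):41/6)
total length: 193/4

AX,V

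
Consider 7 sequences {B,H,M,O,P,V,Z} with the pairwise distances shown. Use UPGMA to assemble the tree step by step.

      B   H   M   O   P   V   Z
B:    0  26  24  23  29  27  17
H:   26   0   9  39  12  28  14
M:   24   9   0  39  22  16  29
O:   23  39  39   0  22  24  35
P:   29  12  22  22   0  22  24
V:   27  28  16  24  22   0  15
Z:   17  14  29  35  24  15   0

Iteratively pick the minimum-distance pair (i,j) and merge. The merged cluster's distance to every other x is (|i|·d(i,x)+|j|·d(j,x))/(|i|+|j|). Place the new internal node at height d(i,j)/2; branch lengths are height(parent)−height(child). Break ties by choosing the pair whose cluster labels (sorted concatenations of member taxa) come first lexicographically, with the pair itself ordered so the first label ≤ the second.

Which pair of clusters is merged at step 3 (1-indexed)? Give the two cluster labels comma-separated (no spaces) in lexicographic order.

HM,P

1. join H+M (d=9) ⇒ HM; edges |H|=9/2, |M|=9/2
  updated: d(B,HM)=25, d(HM,O)=39, d(HM,P)=17, d(HM,V)=22, d(HM,Z)=43/2
2. join V+Z (d=15) ⇒ VZ; edges |V|=15/2, |Z|=15/2
  updated: d(B,VZ)=22, d(HM,VZ)=87/4, d(O,VZ)=59/2, d(P,VZ)=23
3. join HM+P (d=17) ⇒ HMP; edges |HM|=4, |P|=17/2
  updated: d(B,HMP)=79/3, d(HMP,O)=100/3, d(HMP,VZ)=133/6
4. join B+VZ (d=22) ⇒ BVZ; edges |B|=11, |VZ|=7/2
  updated: d(BVZ,HMP)=212/9, d(BVZ,O)=82/3
5. join BVZ+HMP (d=212/9) ⇒ BHMPVZ; edges |BVZ|=7/9, |HMP|=59/18
  updated: d(BHMPVZ,O)=91/3
6. join BHMPVZ+O (d=91/3) ⇒ BHMOPVZ; edges |BHMPVZ|=61/18, |O|=91/6
final tree: (((B:11,(V:15/2,Z:15/2):7/2):7/9,((H:9/2,M:9/2):4,P:17/2):59/18):61/18,O:91/6)
total length: 1325/18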